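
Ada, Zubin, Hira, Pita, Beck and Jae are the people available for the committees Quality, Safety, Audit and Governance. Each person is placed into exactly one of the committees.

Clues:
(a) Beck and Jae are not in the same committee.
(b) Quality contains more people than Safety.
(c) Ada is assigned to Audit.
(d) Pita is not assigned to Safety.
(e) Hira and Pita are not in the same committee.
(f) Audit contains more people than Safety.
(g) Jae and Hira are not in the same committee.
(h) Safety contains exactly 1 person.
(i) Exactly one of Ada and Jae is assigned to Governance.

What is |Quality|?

2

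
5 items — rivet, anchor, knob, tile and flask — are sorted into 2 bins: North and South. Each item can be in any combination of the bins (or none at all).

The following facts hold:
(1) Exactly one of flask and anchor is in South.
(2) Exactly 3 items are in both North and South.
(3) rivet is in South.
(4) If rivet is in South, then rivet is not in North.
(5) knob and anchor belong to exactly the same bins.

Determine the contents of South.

South = {anchor, knob, rivet, tile}

From (3): rivet ∈ South.
(4): rivet ∉ North.
Suppose anchor ∉ South: no assignment then satisfies all the clues, so anchor ∈ South.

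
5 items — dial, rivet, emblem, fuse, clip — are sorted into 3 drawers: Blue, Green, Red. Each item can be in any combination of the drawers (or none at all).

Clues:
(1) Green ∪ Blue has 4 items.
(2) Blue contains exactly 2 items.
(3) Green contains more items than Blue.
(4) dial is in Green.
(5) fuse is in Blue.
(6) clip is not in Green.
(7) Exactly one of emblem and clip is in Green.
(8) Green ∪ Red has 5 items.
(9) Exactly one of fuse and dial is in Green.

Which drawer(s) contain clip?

clip: Red

From (4): dial ∈ Green.
From (5): fuse ∈ Blue.
From (6): clip ∉ Green.
(7) (exactly one): emblem ∈ Green.
(9) (exactly one): fuse ∉ Green.
Suppose clip ∈ Blue: no assignment then satisfies all the clues, so clip ∉ Blue.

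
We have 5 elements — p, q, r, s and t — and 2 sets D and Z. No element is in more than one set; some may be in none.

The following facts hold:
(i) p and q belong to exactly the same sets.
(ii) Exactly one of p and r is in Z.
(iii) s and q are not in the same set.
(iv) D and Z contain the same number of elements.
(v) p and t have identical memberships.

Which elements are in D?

D = {s}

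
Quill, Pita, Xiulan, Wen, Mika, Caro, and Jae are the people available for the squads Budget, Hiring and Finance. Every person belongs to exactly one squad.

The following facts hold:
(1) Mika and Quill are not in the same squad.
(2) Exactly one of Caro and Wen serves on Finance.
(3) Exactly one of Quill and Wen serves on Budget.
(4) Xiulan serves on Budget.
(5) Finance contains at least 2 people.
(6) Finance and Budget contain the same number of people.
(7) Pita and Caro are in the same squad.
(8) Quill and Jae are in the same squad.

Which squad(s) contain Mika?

From (4): Xiulan ∈ Budget.
Suppose Mika ∈ Budget: no assignment then satisfies all the clues, so Mika ∉ Budget.

Mika: Finance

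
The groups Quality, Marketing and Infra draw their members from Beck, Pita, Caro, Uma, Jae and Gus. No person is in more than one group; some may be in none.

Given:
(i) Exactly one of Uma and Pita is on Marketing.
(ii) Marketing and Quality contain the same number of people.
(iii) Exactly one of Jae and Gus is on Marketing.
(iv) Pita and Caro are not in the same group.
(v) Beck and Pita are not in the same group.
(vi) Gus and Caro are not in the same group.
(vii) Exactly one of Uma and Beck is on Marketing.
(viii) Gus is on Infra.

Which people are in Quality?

From (viii): Gus ∈ Infra.
(iii) (exactly one): Jae ∈ Marketing.
(vi): Caro ∉ Infra.
Suppose Beck ∉ Quality: no assignment then satisfies all the clues, so Beck ∈ Quality.

Quality = {Beck, Caro}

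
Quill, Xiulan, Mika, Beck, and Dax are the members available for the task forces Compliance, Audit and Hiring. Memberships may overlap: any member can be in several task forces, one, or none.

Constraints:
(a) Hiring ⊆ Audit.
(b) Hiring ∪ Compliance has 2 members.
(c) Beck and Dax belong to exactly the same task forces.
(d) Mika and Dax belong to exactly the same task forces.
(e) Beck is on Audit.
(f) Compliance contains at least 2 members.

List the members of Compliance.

From (e): Beck ∈ Audit.
(c): Dax matches Beck: Dax ∈ Audit.
(d): Mika matches Dax: Mika ∈ Audit.
Suppose Quill ∉ Compliance: no assignment then satisfies all the clues, so Quill ∈ Compliance.

Compliance = {Quill, Xiulan}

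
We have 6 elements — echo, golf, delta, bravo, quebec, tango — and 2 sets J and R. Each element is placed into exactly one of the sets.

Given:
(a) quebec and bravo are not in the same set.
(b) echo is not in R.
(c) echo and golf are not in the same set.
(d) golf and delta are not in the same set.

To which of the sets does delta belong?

From (b): echo ∉ R.
Only one set left: echo ∈ J.
(c): golf ∉ J.
Only one set left: golf ∈ R.
(d): delta ∉ R.
Only one set left: delta ∈ J.

delta: J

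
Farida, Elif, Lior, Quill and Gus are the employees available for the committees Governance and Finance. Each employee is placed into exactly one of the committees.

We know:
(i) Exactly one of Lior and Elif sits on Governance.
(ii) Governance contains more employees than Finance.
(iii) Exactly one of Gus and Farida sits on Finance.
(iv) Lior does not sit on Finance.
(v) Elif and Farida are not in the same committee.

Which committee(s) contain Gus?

From (iv): Lior ∉ Finance.
Only one committee left: Lior ∈ Governance.
(i) (exactly one): Elif ∉ Governance.
Only one committee left: Elif ∈ Finance.
(v): Farida ∉ Finance.
Only one committee left: Farida ∈ Governance.
(iii) (exactly one): Gus ∈ Finance.

Gus: Finance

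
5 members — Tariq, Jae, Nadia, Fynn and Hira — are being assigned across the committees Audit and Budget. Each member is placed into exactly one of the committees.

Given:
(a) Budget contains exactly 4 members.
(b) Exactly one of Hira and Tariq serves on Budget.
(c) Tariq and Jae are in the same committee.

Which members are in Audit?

Audit = {Hira}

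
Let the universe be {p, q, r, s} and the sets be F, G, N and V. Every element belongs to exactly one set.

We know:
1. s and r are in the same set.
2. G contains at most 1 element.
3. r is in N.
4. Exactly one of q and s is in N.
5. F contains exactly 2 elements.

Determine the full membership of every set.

From (3): r ∈ N.
(1): s matches r: s ∉ F.
(1): s matches r: s ∉ G.
(1): s matches r: s ∈ N.
(4) (exactly one): q ∉ N.
(5): only 2 candidates remain for F, so all are in.

F = {p, q}; G = {}; N = {r, s}; V = {}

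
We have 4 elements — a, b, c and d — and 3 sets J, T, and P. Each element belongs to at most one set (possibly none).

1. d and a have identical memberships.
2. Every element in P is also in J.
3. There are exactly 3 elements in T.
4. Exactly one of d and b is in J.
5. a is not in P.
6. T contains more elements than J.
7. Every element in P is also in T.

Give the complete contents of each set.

J = {b}; T = {a, c, d}; P = {}

From (5): a ∉ P.
(1): d matches a: d ∉ P.
Suppose a ∈ J: no assignment then satisfies all the clues, so a ∉ J.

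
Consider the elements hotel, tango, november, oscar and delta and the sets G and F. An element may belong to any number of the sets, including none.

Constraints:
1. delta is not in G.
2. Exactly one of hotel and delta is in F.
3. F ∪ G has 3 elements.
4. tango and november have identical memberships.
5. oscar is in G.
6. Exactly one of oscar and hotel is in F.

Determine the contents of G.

G = {hotel, oscar}

From (1): delta ∉ G.
From (5): oscar ∈ G.
Suppose hotel ∉ G: no assignment then satisfies all the clues, so hotel ∈ G.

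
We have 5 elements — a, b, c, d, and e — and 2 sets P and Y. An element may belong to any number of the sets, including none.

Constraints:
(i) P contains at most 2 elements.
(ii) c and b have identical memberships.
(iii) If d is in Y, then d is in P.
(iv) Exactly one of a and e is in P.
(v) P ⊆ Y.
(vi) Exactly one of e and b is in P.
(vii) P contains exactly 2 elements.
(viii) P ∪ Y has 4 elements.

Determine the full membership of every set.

P = {d, e}; Y = {b, c, d, e}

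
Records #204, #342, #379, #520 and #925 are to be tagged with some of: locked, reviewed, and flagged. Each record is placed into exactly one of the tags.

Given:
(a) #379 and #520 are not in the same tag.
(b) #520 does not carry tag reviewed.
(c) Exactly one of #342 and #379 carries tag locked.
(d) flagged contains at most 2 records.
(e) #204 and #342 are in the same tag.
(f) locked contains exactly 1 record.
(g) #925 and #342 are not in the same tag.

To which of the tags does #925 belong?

#925: flagged

From (b): #520 ∉ reviewed.
Suppose #925 ∈ locked: no assignment then satisfies all the clues, so #925 ∉ locked.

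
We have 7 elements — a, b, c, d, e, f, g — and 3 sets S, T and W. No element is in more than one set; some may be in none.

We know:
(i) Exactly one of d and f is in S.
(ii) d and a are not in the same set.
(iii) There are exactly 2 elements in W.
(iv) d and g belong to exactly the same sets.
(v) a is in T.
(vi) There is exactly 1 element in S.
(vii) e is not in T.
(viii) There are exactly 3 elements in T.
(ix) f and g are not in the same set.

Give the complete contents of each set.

S = {f}; T = {a, b, c}; W = {d, g}

From (v): a ∈ T.
From (vii): e ∉ T.
(ii): d ∉ T.
(iv): g matches d: g ∉ T.
Suppose b ∈ S: no assignment then satisfies all the clues, so b ∉ S.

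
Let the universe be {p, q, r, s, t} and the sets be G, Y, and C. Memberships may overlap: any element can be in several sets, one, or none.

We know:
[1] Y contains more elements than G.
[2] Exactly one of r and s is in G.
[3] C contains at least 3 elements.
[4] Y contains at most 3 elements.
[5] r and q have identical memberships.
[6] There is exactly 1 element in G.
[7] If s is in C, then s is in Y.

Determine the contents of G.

G = {s}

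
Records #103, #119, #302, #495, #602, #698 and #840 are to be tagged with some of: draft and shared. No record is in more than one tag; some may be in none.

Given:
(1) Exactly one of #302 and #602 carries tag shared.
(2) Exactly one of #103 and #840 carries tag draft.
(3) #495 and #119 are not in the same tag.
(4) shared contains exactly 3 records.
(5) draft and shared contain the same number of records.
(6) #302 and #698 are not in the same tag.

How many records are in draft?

3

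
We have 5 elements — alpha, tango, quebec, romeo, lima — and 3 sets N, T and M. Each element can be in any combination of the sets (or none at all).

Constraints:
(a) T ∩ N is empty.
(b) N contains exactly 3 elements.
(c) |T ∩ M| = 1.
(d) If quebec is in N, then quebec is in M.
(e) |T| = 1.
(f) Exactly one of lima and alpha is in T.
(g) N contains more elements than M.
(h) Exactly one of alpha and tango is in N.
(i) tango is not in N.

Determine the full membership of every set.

N = {alpha, quebec, romeo}; T = {lima}; M = {lima, quebec}

From (i): tango ∉ N.
(h) (exactly one): alpha ∈ N.
(a) (disjoint): alpha ∉ T.
(f) (exactly one): lima ∈ T.
(a) (disjoint): lima ∉ N.
(b): only 3 candidates remain for N, so all are in.
(d): quebec ∈ M.
(e): T already has 1, so the rest are out.
Suppose alpha ∈ M: no assignment then satisfies all the clues, so alpha ∉ M.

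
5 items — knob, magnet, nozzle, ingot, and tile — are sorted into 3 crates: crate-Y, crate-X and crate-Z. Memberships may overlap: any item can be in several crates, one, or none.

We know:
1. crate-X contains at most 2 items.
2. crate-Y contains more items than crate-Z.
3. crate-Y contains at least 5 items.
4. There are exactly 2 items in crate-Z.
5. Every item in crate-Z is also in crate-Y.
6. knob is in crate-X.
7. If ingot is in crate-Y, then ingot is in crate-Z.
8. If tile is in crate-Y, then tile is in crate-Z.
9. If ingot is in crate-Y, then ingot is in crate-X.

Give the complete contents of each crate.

crate-Y = {ingot, knob, magnet, nozzle, tile}; crate-X = {ingot, knob}; crate-Z = {ingot, tile}

From (6): knob ∈ crate-X.
(3): only 5 candidates remain for crate-Y, so all are in.
(7): ingot ∈ crate-Z.
(8): tile ∈ crate-Z.
(9): ingot ∈ crate-X.
(1): crate-X already has 2, so the rest are out.
(4): crate-Z already has 2, so the rest are out.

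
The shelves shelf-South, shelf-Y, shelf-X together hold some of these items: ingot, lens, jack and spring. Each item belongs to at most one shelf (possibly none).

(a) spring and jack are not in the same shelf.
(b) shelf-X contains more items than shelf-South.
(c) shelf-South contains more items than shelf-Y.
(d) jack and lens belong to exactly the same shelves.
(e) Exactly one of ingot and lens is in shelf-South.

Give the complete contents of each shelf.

shelf-South = {ingot}; shelf-Y = {}; shelf-X = {jack, lens}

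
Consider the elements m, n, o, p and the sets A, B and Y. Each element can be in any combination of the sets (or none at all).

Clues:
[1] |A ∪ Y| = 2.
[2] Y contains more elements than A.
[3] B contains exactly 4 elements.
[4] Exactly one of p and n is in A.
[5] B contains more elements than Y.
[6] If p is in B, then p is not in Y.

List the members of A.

(3): only 4 candidates remain for B, so all are in.
(6): p ∉ Y.
Suppose m ∈ A: no assignment then satisfies all the clues, so m ∉ A.

A = {n}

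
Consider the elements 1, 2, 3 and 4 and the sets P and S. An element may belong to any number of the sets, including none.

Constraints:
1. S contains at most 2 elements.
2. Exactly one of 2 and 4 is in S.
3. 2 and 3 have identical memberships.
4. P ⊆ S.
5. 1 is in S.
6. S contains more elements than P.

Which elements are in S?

S = {1, 4}

From (5): 1 ∈ S.
Suppose 2 ∈ S: no assignment then satisfies all the clues, so 2 ∉ S.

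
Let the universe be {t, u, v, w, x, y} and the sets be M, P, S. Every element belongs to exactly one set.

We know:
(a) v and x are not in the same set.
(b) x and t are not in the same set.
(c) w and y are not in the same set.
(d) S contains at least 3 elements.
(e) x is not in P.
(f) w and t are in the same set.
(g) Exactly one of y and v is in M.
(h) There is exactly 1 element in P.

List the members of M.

M = {x, y}

From (e): x ∉ P.
Suppose t ∈ M: no assignment then satisfies all the clues, so t ∉ M.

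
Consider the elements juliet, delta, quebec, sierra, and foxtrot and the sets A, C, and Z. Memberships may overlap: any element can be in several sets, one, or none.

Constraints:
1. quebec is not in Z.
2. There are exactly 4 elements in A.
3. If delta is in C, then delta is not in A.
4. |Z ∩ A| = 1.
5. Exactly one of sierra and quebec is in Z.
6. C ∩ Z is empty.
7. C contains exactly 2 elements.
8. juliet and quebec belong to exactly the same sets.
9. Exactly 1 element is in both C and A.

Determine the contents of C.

C = {delta, foxtrot}

From (1): quebec ∉ Z.
(5) (exactly one): sierra ∈ Z.
(6) (disjoint): sierra ∉ C.
(8): juliet matches quebec: juliet ∉ Z.
Suppose juliet ∈ C: no assignment then satisfies all the clues, so juliet ∉ C.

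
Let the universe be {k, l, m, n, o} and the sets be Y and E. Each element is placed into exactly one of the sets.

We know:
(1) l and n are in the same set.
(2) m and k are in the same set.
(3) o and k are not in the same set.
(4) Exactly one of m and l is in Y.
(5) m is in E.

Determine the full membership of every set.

Y = {l, n, o}; E = {k, m}

From (5): m ∈ E.
(2): k matches m: k ∉ Y.
(2): k matches m: k ∈ E.
(3): o ∉ E.
(4) (exactly one): l ∈ Y.
Only one set left: o ∈ Y.
(1): n matches l: n ∈ Y.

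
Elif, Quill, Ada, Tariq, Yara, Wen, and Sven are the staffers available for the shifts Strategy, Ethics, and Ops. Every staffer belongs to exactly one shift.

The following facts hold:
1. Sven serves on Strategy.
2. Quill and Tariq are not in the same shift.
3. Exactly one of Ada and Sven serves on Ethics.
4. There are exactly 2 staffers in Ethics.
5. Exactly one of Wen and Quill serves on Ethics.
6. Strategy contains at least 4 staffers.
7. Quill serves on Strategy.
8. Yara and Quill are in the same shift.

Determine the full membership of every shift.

From (1): Sven ∈ Strategy.
From (7): Quill ∈ Strategy.
(2): Tariq ∉ Strategy.
(3) (exactly one): Ada ∈ Ethics.
(5) (exactly one): Wen ∈ Ethics.
(6): only 4 candidates remain for Strategy, so all are in.
(4): Ethics already has 2, so the rest are out.
Only one shift left: Tariq ∈ Ops.

Strategy = {Elif, Quill, Sven, Yara}; Ethics = {Ada, Wen}; Ops = {Tariq}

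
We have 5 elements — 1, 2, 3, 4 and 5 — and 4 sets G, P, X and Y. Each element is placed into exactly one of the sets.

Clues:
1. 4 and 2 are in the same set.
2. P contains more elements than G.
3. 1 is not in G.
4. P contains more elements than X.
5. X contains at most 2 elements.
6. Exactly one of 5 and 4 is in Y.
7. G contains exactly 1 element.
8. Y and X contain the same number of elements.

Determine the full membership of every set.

G = {3}; P = {2, 4}; X = {1}; Y = {5}

From (3): 1 ∉ G.
Suppose 1 ∈ P: no assignment then satisfies all the clues, so 1 ∉ P.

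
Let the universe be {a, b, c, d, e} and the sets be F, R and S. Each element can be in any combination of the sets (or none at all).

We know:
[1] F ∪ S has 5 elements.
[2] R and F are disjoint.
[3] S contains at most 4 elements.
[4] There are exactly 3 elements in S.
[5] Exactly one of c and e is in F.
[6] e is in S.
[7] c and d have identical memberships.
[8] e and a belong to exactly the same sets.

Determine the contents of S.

S = {a, b, e}

From (6): e ∈ S.
(8): a matches e: a ∈ S.
Suppose b ∉ S: no assignment then satisfies all the clues, so b ∈ S.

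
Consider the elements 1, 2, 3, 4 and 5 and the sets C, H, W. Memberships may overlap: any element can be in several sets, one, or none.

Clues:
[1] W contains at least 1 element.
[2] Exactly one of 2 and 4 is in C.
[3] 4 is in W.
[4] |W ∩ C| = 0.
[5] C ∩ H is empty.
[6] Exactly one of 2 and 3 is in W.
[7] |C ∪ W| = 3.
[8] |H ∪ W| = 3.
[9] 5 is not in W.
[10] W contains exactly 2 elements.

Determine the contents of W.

W = {3, 4}

From (3): 4 ∈ W.
From (9): 5 ∉ W.
Suppose 1 ∈ W: no assignment then satisfies all the clues, so 1 ∉ W.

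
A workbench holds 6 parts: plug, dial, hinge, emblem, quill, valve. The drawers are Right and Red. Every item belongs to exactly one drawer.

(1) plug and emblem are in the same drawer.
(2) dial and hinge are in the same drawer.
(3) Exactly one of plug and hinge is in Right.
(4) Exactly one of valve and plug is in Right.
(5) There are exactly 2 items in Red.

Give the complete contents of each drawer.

Right = {dial, hinge, quill, valve}; Red = {emblem, plug}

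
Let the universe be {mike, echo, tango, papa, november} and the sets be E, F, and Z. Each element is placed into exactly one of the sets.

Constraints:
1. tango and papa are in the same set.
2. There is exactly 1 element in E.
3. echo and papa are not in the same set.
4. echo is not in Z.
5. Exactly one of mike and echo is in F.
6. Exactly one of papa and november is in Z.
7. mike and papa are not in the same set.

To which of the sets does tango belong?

tango: Z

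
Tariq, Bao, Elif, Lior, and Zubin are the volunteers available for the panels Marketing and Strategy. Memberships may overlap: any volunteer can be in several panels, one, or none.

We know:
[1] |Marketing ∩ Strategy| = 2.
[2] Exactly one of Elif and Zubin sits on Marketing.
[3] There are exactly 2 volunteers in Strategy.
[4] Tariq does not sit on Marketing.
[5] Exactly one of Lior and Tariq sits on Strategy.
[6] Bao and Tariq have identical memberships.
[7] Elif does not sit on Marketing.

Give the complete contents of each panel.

Marketing = {Lior, Zubin}; Strategy = {Lior, Zubin}

From (4): Tariq ∉ Marketing.
From (7): Elif ∉ Marketing.
(2) (exactly one): Zubin ∈ Marketing.
(6): Bao matches Tariq: Bao ∉ Marketing.
Suppose Tariq ∈ Strategy: no assignment then satisfies all the clues, so Tariq ∉ Strategy.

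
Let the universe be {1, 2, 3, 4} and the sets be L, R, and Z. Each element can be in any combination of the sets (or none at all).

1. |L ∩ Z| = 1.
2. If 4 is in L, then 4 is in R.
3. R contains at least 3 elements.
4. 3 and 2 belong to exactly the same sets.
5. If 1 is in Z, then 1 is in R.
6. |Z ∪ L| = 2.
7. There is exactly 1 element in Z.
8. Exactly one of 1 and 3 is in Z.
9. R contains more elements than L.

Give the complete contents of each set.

L = {1, 4}; R = {1, 2, 3, 4}; Z = {1}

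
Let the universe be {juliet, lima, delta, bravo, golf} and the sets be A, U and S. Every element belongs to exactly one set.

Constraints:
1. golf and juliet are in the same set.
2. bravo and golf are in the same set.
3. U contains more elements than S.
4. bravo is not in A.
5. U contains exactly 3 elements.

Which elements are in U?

U = {bravo, golf, juliet}

From (4): bravo ∉ A.
(2): golf matches bravo: golf ∉ A.
(1): juliet matches golf: juliet ∉ A.
Suppose juliet ∉ U: no assignment then satisfies all the clues, so juliet ∈ U.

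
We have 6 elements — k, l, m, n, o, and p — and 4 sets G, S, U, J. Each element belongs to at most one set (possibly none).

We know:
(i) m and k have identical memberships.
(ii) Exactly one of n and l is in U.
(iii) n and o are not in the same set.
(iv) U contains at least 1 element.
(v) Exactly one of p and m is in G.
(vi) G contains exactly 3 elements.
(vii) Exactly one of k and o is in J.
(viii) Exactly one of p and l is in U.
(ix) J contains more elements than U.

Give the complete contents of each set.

G = {k, m, n}; S = {}; U = {l}; J = {o, p}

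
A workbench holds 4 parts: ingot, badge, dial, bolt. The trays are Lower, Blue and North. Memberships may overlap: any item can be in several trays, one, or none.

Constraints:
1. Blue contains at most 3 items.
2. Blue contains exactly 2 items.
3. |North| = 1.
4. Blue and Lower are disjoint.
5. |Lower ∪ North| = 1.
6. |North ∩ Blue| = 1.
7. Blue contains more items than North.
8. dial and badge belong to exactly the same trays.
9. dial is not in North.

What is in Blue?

Blue = {bolt, ingot}

From (9): dial ∉ North.
(8): badge matches dial: badge ∉ North.
Suppose ingot ∉ Blue: no assignment then satisfies all the clues, so ingot ∈ Blue.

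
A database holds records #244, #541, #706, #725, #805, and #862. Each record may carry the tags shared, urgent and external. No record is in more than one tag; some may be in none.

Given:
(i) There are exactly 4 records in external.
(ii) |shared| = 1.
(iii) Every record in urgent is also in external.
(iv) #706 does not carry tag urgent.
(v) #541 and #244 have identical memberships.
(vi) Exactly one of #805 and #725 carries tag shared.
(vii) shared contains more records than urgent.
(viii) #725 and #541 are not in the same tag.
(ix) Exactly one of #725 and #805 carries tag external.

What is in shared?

shared = {#725}

From (iv): #706 ∉ urgent.
Suppose #244 ∈ shared: no assignment then satisfies all the clues, so #244 ∉ shared.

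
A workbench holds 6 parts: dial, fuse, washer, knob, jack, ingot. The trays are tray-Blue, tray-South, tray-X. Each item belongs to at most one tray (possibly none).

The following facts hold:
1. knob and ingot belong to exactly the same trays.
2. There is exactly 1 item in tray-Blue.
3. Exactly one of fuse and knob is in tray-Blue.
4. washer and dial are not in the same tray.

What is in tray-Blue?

tray-Blue = {fuse}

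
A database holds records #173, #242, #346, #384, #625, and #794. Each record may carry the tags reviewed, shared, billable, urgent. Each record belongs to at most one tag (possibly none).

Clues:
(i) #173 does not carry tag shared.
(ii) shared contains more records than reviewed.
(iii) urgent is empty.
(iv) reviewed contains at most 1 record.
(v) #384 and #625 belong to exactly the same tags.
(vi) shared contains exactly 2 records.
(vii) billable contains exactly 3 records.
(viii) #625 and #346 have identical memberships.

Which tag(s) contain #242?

#242: shared

From (i): #173 ∉ shared.
(iii): urgent already has 0, so the rest are out.
Suppose #242 ∈ reviewed: no assignment then satisfies all the clues, so #242 ∉ reviewed.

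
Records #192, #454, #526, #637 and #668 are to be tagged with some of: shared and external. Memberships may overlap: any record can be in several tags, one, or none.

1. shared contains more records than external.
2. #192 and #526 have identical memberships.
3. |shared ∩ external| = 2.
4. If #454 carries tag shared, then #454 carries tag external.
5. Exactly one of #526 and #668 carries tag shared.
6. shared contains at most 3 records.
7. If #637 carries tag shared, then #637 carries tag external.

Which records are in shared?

shared = {#454, #637, #668}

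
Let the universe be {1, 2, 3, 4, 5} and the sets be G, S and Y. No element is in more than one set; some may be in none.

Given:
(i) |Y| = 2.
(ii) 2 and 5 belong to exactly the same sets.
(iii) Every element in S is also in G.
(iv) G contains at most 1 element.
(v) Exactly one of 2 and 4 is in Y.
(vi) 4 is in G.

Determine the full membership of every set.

G = {4}; S = {}; Y = {2, 5}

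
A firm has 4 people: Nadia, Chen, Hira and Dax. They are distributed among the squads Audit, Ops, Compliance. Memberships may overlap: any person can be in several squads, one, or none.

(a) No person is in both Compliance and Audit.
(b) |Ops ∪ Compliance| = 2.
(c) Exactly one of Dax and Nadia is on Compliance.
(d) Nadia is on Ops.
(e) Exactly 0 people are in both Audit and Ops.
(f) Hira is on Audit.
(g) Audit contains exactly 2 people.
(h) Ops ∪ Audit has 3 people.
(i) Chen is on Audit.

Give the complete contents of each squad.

From (d): Nadia ∈ Ops.
From (f): Hira ∈ Audit.
From (i): Chen ∈ Audit.
(a) (disjoint): Chen ∉ Compliance.
(a) (disjoint): Hira ∉ Compliance.
(g): Audit already has 2, so the rest are out.
Suppose Nadia ∈ Compliance: no assignment then satisfies all the clues, so Nadia ∉ Compliance.

Audit = {Chen, Hira}; Ops = {Nadia}; Compliance = {Dax}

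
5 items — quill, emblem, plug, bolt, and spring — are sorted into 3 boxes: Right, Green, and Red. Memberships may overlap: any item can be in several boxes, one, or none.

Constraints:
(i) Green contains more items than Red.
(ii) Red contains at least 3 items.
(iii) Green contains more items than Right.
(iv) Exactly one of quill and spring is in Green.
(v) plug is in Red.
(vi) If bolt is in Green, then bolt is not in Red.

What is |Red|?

3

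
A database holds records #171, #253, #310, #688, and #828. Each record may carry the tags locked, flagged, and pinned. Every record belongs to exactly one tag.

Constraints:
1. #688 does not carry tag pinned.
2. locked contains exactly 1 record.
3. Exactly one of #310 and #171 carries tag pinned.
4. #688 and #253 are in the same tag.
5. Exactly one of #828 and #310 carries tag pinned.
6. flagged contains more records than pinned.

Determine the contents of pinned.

pinned = {#310}

From (1): #688 ∉ pinned.
(4): #253 matches #688: #253 ∉ pinned.
Suppose #171 ∈ pinned: no assignment then satisfies all the clues, so #171 ∉ pinned.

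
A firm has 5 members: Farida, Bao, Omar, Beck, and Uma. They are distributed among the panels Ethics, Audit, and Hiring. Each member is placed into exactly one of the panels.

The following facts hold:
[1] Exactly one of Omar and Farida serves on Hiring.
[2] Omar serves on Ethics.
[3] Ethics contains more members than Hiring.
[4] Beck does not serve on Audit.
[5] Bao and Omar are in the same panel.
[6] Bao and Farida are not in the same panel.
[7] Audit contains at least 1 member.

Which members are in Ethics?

Ethics = {Bao, Beck, Omar}

From (2): Omar ∈ Ethics.
From (4): Beck ∉ Audit.
(1) (exactly one): Farida ∈ Hiring.
(5): Bao matches Omar: Bao ∈ Ethics.
(7): only 1 candidates remain for Audit, so all are in.
Suppose Beck ∉ Ethics: no assignment then satisfies all the clues, so Beck ∈ Ethics.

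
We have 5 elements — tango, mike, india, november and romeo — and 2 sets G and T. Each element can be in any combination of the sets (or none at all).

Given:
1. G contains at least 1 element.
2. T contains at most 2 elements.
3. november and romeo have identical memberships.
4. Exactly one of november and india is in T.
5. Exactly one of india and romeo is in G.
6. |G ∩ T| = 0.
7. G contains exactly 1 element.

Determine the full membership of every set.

G = {india}; T = {november, romeo}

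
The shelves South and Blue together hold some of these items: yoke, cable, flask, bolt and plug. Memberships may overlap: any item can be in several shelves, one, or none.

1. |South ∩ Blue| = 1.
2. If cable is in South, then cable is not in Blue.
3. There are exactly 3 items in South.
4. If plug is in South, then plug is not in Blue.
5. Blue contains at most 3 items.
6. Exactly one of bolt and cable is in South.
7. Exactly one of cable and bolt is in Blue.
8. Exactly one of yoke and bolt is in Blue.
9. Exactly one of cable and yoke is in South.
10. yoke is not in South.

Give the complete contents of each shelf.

From (10): yoke ∉ South.
(9) (exactly one): cable ∈ South.
(2): cable ∉ Blue.
(6) (exactly one): bolt ∉ South.
(7) (exactly one): bolt ∈ Blue.
(8) (exactly one): yoke ∉ Blue.
(3): only 3 candidates remain for South, so all are in.
(4): plug ∉ Blue.
Suppose flask ∉ Blue: no assignment then satisfies all the clues, so flask ∈ Blue.

South = {cable, flask, plug}; Blue = {bolt, flask}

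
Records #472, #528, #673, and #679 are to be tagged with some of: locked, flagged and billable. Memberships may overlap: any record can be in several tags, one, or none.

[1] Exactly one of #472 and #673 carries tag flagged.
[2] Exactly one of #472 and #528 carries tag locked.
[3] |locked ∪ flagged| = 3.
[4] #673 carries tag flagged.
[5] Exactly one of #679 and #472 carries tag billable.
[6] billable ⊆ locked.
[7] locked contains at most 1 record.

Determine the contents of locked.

locked = {#472}

From (4): #673 ∈ flagged.
(1) (exactly one): #472 ∉ flagged.
Suppose #472 ∉ locked: no assignment then satisfies all the clues, so #472 ∈ locked.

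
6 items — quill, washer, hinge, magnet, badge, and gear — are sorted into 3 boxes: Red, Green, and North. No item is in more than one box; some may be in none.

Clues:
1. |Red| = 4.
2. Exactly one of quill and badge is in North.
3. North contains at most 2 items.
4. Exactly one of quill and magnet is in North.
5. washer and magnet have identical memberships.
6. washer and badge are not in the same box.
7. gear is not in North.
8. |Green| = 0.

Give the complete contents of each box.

Red = {gear, hinge, magnet, washer}; Green = {}; North = {quill}

From (7): gear ∉ North.
(8): Green already has 0, so the rest are out.
Suppose quill ∈ Red: no assignment then satisfies all the clues, so quill ∉ Red.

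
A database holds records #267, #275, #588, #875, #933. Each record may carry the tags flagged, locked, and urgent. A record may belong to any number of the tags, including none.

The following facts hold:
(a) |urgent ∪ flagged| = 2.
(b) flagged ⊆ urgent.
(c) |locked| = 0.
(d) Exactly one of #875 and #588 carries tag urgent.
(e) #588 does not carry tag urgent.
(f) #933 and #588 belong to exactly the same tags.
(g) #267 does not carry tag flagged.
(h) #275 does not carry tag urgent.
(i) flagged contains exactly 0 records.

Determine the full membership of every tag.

flagged = {}; locked = {}; urgent = {#267, #875}

From (e): #588 ∉ urgent.
From (g): #267 ∉ flagged.
From (h): #275 ∉ urgent.
(b) contrapositive: #275 ∉ flagged.
(b) contrapositive: #588 ∉ flagged.
(c): locked already has 0, so the rest are out.
(d) (exactly one): #875 ∈ urgent.
(f): #933 matches #588: #933 ∉ flagged.
(f): #933 matches #588: #933 ∉ urgent.
(i): flagged already has 0, so the rest are out.
Suppose #267 ∉ urgent: no assignment then satisfies all the clues, so #267 ∈ urgent.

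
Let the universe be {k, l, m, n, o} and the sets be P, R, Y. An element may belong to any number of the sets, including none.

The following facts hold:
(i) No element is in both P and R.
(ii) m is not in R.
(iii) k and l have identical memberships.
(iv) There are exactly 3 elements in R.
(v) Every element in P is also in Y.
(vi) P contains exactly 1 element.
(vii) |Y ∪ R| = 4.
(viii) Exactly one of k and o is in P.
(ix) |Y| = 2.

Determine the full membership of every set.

From (ii): m ∉ R.
Suppose k ∈ P: no assignment then satisfies all the clues, so k ∉ P.

P = {o}; R = {k, l, n}; Y = {n, o}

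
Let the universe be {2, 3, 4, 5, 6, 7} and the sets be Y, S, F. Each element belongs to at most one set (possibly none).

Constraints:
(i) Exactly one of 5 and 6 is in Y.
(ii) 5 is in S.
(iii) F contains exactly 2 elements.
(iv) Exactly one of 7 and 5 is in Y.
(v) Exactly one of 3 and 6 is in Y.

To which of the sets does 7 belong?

From (ii): 5 ∈ S.
(i) (exactly one): 6 ∈ Y.
(iv) (exactly one): 7 ∈ Y.
(v) (exactly one): 3 ∉ Y.

7: Y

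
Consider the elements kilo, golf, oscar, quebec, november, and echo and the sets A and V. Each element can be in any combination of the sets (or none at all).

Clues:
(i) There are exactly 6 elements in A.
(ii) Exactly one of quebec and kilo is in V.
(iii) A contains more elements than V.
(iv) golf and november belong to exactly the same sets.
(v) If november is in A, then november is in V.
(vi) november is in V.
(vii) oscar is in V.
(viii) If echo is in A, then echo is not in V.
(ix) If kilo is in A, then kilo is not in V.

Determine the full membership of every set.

A = {echo, golf, kilo, november, oscar, quebec}; V = {golf, november, oscar, quebec}

From (vi): november ∈ V.
From (vii): oscar ∈ V.
(i): only 6 candidates remain for A, so all are in.
(iv): golf matches november: golf ∈ V.
(viii): echo ∉ V.
(ix): kilo ∉ V.
(ii) (exactly one): quebec ∈ V.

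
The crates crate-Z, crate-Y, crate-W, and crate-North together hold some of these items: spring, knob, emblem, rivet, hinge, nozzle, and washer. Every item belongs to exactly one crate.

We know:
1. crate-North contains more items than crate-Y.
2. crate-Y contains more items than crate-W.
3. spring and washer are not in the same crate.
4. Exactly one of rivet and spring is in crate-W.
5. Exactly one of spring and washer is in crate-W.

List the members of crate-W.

crate-W = {spring}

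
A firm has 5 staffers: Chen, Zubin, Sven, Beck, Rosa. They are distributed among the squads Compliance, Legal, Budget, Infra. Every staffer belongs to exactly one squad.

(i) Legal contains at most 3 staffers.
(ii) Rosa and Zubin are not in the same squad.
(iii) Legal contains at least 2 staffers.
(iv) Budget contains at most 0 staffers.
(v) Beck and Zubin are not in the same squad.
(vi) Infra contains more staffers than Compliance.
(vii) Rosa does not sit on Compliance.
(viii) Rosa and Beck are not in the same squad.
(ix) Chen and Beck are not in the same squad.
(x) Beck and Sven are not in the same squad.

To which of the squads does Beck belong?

Beck: Compliance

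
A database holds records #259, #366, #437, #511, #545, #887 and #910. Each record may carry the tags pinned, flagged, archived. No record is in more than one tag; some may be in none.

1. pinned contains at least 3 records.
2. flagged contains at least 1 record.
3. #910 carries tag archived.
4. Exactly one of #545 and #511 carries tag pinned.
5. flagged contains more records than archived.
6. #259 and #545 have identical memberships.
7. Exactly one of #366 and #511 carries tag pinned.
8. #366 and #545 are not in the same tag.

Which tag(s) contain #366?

#366: none

From (3): #910 ∈ archived.
Suppose #366 ∈ pinned: no assignment then satisfies all the clues, so #366 ∉ pinned.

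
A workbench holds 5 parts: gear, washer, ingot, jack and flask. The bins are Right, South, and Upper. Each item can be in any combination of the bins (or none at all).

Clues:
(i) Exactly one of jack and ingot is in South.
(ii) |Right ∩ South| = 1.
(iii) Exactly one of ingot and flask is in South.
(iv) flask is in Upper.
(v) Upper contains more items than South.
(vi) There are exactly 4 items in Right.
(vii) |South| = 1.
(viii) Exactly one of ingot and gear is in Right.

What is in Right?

From (iv): flask ∈ Upper.
Suppose gear ∈ Right: no assignment then satisfies all the clues, so gear ∉ Right.

Right = {flask, ingot, jack, washer}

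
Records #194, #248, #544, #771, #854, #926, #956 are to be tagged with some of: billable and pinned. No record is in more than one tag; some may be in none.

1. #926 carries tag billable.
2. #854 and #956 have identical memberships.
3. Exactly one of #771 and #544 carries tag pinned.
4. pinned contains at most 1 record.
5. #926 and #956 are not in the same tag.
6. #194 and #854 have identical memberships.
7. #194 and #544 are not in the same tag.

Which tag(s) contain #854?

From (1): #926 ∈ billable.
(5): #956 ∉ billable.
(2): #854 matches #956: #854 ∉ billable.
(6): #194 matches #854: #194 ∉ billable.
Suppose #854 ∈ pinned: no assignment then satisfies all the clues, so #854 ∉ pinned.

#854: none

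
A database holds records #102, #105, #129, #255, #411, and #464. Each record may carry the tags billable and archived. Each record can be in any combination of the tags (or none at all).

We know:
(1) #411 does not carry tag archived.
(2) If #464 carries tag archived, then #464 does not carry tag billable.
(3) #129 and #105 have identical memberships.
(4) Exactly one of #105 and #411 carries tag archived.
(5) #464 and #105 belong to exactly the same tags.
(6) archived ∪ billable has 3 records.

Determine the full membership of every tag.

billable = {}; archived = {#105, #129, #464}

From (1): #411 ∉ archived.
(4) (exactly one): #105 ∈ archived.
(5): #464 matches #105: #464 ∈ archived.
(2): #464 ∉ billable.
(3): #129 matches #105: #129 ∈ archived.
(5): #105 matches #464: #105 ∉ billable.
(3): #129 matches #105: #129 ∉ billable.
Suppose #102 ∈ billable: no assignment then satisfies all the clues, so #102 ∉ billable.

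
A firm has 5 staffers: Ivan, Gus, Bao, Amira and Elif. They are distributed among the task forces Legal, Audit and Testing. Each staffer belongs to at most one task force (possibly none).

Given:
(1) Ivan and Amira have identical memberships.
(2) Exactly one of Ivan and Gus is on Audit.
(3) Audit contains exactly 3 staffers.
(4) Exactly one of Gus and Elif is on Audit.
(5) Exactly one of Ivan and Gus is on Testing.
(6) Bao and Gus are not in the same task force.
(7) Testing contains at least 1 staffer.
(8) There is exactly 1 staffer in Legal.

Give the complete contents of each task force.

Legal = {Bao}; Audit = {Amira, Elif, Ivan}; Testing = {Gus}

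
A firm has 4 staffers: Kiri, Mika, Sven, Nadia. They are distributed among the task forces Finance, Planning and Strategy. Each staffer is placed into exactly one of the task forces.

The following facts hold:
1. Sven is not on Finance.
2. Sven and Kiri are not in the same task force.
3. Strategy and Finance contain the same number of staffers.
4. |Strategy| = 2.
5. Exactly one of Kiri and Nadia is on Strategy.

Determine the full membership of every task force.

Finance = {Kiri, Mika}; Planning = {}; Strategy = {Nadia, Sven}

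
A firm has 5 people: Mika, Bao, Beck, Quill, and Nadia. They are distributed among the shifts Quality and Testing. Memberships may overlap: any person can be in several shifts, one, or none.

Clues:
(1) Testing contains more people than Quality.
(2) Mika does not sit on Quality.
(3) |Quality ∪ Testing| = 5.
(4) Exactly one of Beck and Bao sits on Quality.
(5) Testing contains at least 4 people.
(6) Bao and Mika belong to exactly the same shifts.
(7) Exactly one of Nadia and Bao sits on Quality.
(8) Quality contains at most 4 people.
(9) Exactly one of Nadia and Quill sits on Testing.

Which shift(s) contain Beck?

From (2): Mika ∉ Quality.
(6): Bao matches Mika: Bao ∉ Quality.
(7) (exactly one): Nadia ∈ Quality.
(4) (exactly one): Beck ∈ Quality.
Suppose Beck ∉ Testing: no assignment then satisfies all the clues, so Beck ∈ Testing.

Beck: Quality, Testing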